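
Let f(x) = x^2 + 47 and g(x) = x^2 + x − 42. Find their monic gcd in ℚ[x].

Apply the Euclidean algorithm:
  x^2 + 47 = (x^2 + x − 42) + (−x + 89)
  x^2 + x − 42 = (−x − 90)(−x + 89) + (7968)
  −x + 89 = (−(1/7968)x + 89/7968)(7968) + (0)
The last nonzero remainder is the constant 7968, so the polynomials are coprime and gcd = 1.

1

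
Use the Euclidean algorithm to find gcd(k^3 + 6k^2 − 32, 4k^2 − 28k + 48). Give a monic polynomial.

Apply the Euclidean algorithm:
  k^3 + 6k^2 − 32 = ((1/4)k + 13/4)(4k^2 − 28k + 48) + (79k − 188)
  4k^2 − 28k + 48 = ((4/79)k − 1460/6241)(79k − 188) + (25088/6241)
  79k − 188 = ((493039/25088)k − 293327/6272)(25088/6241) + (0)
The last nonzero remainder is the constant 25088/6241, so the polynomials are coprime and gcd = 1.

1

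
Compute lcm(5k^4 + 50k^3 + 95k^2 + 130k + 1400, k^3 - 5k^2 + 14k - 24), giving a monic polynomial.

k^5 + 7k^4 - 11k^3 - 31k^2 + 202k - 840

Euclidean algorithm in ℚ[k]:
  5k^4 + 50k^3 + 95k^2 + 130k + 1400 = (5k + 75)(k^3 - 5k^2 + 14k - 24) + (400k^2 - 800k + 3200)
  k^3 - 5k^2 + 14k - 24 = ((1/400)k - 3/400)(400k^2 - 800k + 3200) + (0)
Last nonzero remainder: 400k^2 - 800k + 3200. Dividing through by 400 gives the monic gcd k^2 - 2k + 8.
Then lcm(f, g) = f·g / gcd(f, g); expanding and making the result monic gives the answer.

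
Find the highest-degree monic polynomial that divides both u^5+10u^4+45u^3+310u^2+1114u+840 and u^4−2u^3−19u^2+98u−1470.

u^3+5u^2+16u+210

Apply the Euclidean algorithm:
  u^5+10u^4+45u^3+310u^2+1114u+840 = (u+12)(u^4−2u^3−19u^2+98u−1470) + (88u^3+440u^2+1408u+18480)
  u^4−2u^3−19u^2+98u−1470 = ((1/88)u−7/88)(88u^3+440u^2+1408u+18480) + (0)
Last nonzero remainder: 88u^3+440u^2+1408u+18480. Dividing through by 88 gives the monic gcd u^3+5u^2+16u+210.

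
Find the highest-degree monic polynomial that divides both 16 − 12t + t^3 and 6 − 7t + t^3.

−2 + t

Repeated division with remainder:
  t^3 − 12t + 16 = (t^3 − 7t + 6) + (−5t + 10)
  t^3 − 7t + 6 = (−(1/5)t^2 − (2/5)t + 3/5)(−5t + 10) + (0)
Last nonzero remainder: −5t + 10. Dividing through by −5 gives the monic gcd t − 2.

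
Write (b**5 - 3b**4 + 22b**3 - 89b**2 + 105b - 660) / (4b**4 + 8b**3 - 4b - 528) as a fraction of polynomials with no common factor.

By polynomial division,
  b**5 - 3b**4 + 22b**3 - 89b**2 + 105b - 660 = ((1/4)b - 5/4)(4b**4 + 8b**3 - 4b - 528) + (32b**3 - 88b**2 + 232b - 1320)
  4b**4 + 8b**3 - 4b - 528 = ((1/8)b + 19/32)(32b**3 - 88b**2 + 232b - 1320) + ((93/4)b**2 + (93/4)b + 1023/4)
  32b**3 - 88b**2 + 232b - 1320 = ((128/93)b - 160/31)((93/4)b**2 + (93/4)b + 1023/4) + (0)
Last nonzero remainder: (93/4)b**2 + (93/4)b + 1023/4. Dividing through by 93/4 gives the monic gcd b**2 + b + 11.
Cancel b**2 + b + 11 from numerator and denominator to get the reduced form.

(b**3 - 4b**2 + 15b - 60)/(4b**2 + 4b - 48)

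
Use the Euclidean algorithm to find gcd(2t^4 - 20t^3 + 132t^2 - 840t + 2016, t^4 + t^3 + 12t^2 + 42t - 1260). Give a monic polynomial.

Euclidean algorithm in ℚ[t]:
  2t^4 - 20t^3 + 132t^2 - 840t + 2016 = (2)(t^4 + t^3 + 12t^2 + 42t - 1260) + (-22t^3 + 108t^2 - 924t + 4536)
  t^4 + t^3 + 12t^2 + 42t - 1260 = (-(1/22)t - 65/242)(-22t^3 + 108t^2 - 924t + 4536) + (-(120/121)t^2 - 5040/121)
  -22t^3 + 108t^2 - 924t + 4536 = ((1331/60)t - 1089/10)(-(120/121)t^2 - 5040/121) + (0)
Last nonzero remainder: -(120/121)t^2 - 5040/121. Dividing through by -120/121 gives the monic gcd t^2 + 42.

t^2 + 42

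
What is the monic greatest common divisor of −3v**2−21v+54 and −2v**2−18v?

Apply the Euclidean algorithm:
  −3v**2−21v+54 = (3/2)(−2v**2−18v) + (6v+54)
  −2v**2−18v = (−(1/3)v)(6v+54) + (0)
Last nonzero remainder: 6v+54. Dividing through by 6 gives the monic gcd v+9.

v+9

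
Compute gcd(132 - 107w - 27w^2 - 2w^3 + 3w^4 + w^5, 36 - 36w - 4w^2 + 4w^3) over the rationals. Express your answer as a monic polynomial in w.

3 - 4w + w^2

Euclidean algorithm in ℚ[w]:
  w^5 + 3w^4 - 2w^3 - 27w^2 - 107w + 132 = ((1/4)w^2 + w + 11/4)(4w^3 - 4w^2 - 36w + 36) + (11w^2 - 44w + 33)
  4w^3 - 4w^2 - 36w + 36 = ((4/11)w + 12/11)(11w^2 - 44w + 33) + (0)
Last nonzero remainder: 11w^2 - 44w + 33. Dividing through by 11 gives the monic gcd w^2 - 4w + 3.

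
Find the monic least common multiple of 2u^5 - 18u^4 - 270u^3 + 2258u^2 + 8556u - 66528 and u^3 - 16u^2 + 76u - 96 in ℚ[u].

u^6 - 11u^5 - 117u^4 + 1399u^3 + 2020u^2 - 41820u + 66528

Repeated division with remainder:
  2u^5 - 18u^4 - 270u^3 + 2258u^2 + 8556u - 66528 = (2u^2 + 14u - 198)(u^3 - 16u^2 + 76u - 96) + (-1782u^2 + 24948u - 85536)
  u^3 - 16u^2 + 76u - 96 = (-(1/1782)u + 1/891)(-1782u^2 + 24948u - 85536) + (0)
Last nonzero remainder: -1782u^2 + 24948u - 85536. Dividing through by -1782 gives the monic gcd u^2 - 14u + 48.
Then lcm(f, g) = f·g / gcd(f, g); expanding and making the result monic gives the answer.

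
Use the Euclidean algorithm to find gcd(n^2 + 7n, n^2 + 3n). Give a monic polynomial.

n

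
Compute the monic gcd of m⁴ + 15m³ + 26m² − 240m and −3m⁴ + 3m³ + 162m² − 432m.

m³ + 5m² − 24m

Repeated division with remainder:
  m⁴ + 15m³ + 26m² − 240m = (−1/3)(−3m⁴ + 3m³ + 162m² − 432m) + (16m³ + 80m² − 384m)
  −3m⁴ + 3m³ + 162m² − 432m = (−(3/16)m + 9/8)(16m³ + 80m² − 384m) + (0)
Last nonzero remainder: 16m³ + 80m² − 384m. Dividing through by 16 gives the monic gcd m³ + 5m² − 24m.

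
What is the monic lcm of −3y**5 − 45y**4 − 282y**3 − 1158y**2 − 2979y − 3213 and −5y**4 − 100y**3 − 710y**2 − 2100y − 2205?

y**6 + 22y**5 + 199y**4 + 1044y**3 + 3695y**2 + 8022y + 7497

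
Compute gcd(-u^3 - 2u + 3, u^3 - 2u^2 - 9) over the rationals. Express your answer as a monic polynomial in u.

By polynomial division,
  -u^3 - 2u + 3 = (-1)(u^3 - 2u^2 - 9) + (-2u^2 - 2u - 6)
  u^3 - 2u^2 - 9 = (-(1/2)u + 3/2)(-2u^2 - 2u - 6) + (0)
Last nonzero remainder: -2u^2 - 2u - 6. Dividing through by -2 gives the monic gcd u^2 + u + 3.

u^2 + u + 3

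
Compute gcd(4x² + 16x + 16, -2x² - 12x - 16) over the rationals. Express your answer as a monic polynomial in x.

x + 2

By polynomial division,
  4x² + 16x + 16 = (-2)(-2x² - 12x - 16) + (-8x - 16)
  -2x² - 12x - 16 = ((1/4)x + 1)(-8x - 16) + (0)
Last nonzero remainder: -8x - 16. Dividing through by -8 gives the monic gcd x + 2.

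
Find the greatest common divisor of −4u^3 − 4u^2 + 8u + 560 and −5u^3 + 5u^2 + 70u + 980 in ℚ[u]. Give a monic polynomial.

u^2 + 6u + 28

Apply the Euclidean algorithm:
  −4u^3 − 4u^2 + 8u + 560 = (4/5)(−5u^3 + 5u^2 + 70u + 980) + (−8u^2 − 48u − 224)
  −5u^3 + 5u^2 + 70u + 980 = ((5/8)u − 35/8)(−8u^2 − 48u − 224) + (0)
Last nonzero remainder: −8u^2 − 48u − 224. Dividing through by −8 gives the monic gcd u^2 + 6u + 28.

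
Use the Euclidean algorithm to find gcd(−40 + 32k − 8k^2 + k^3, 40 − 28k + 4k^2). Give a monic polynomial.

−2 + k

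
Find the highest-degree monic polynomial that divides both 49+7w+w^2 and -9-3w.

Repeated division with remainder:
  w^2+7w+49 = (-(1/3)w-4/3)(-3w-9) + (37)
  -3w-9 = (-(3/37)w-9/37)(37) + (0)
The last nonzero remainder is the constant 37, so the polynomials are coprime and gcd = 1.

1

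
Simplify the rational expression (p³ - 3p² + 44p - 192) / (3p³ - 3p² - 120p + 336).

(p² + p + 48)/(3p² + 9p - 84)

By polynomial division,
  p³ - 3p² + 44p - 192 = (1/3)(3p³ - 3p² - 120p + 336) + (-2p² + 84p - 304)
  3p³ - 3p² - 120p + 336 = (-(3/2)p - 123/2)(-2p² + 84p - 304) + (4590p - 18360)
  -2p² + 84p - 304 = (-(1/2295)p + 38/2295)(4590p - 18360) + (0)
Last nonzero remainder: 4590p - 18360. Dividing through by 4590 gives the monic gcd p - 4.
Cancel p - 4 from numerator and denominator to get the reduced form.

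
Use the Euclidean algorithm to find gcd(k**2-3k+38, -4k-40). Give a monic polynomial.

1

Euclidean algorithm in ℚ[k]:
  k**2-3k+38 = (-(1/4)k+13/4)(-4k-40) + (168)
  -4k-40 = (-(1/42)k-5/21)(168) + (0)
The last nonzero remainder is the constant 168, so the polynomials are coprime and gcd = 1.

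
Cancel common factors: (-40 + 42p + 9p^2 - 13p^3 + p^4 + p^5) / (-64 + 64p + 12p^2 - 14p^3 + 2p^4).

Euclidean algorithm in ℚ[p]:
  p^5 + p^4 - 13p^3 + 9p^2 + 42p - 40 = ((1/2)p + 4)(2p^4 - 14p^3 + 12p^2 + 64p - 64) + (37p^3 - 71p^2 - 182p + 216)
  2p^4 - 14p^3 + 12p^2 + 64p - 64 = ((2/37)p - 376/1369)(37p^3 - 71p^2 - 182p + 216) + ((3200/1369)p^2 + (3200/1369)p - 6400/1369)
  37p^3 - 71p^2 - 182p + 216 = ((50653/3200)p - 36963/800)((3200/1369)p^2 + (3200/1369)p - 6400/1369) + (0)
Last nonzero remainder: (3200/1369)p^2 + (3200/1369)p - 6400/1369. Dividing through by 3200/1369 gives the monic gcd p^2 + p - 2.
Cancel p^2 + p - 2 from numerator and denominator to get the reduced form.

(20 - 11p + p^3)/(32 - 16p + 2p^2)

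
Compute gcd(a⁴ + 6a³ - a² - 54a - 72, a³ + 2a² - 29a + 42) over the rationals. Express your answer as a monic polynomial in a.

Euclidean algorithm in ℚ[a]:
  a⁴ + 6a³ - a² - 54a - 72 = (a + 4)(a³ + 2a² - 29a + 42) + (20a² + 20a - 240)
  a³ + 2a² - 29a + 42 = ((1/20)a + 1/20)(20a² + 20a - 240) + (-18a + 54)
  20a² + 20a - 240 = (-(10/9)a - 40/9)(-18a + 54) + (0)
Last nonzero remainder: -18a + 54. Dividing through by -18 gives the monic gcd a - 3.

a - 3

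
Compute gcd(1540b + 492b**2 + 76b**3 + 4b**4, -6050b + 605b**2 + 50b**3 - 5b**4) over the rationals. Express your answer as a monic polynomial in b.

By polynomial division,
  4b**4 + 76b**3 + 492b**2 + 1540b = (-4/5)(-5b**4 + 50b**3 + 605b**2 - 6050b) + (116b**3 + 976b**2 - 3300b)
  -5b**4 + 50b**3 + 605b**2 - 6050b = (-(5/116)b + 1335/1682)(116b**3 + 976b**2 - 3300b) + (-(262300/841)b**2 - (2885300/841)b)
  116b**3 + 976b**2 - 3300b = (-(24389/65575)b + 2523/2623)(-(262300/841)b**2 - (2885300/841)b) + (0)
Last nonzero remainder: -(262300/841)b**2 - (2885300/841)b. Dividing through by -262300/841 gives the monic gcd b**2 + 11b.

11b + b**2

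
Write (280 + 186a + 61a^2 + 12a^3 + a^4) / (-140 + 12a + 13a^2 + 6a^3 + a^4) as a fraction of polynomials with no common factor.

(4 + a)/(-2 + a)

Euclidean algorithm in ℚ[a]:
  a^4 + 12a^3 + 61a^2 + 186a + 280 = (a^4 + 6a^3 + 13a^2 + 12a - 140) + (6a^3 + 48a^2 + 174a + 420)
  a^4 + 6a^3 + 13a^2 + 12a - 140 = ((1/6)a - 1/3)(6a^3 + 48a^2 + 174a + 420) + (0)
Last nonzero remainder: 6a^3 + 48a^2 + 174a + 420. Dividing through by 6 gives the monic gcd a^3 + 8a^2 + 29a + 70.
Cancel a^3 + 8a^2 + 29a + 70 from numerator and denominator to get the reduced form.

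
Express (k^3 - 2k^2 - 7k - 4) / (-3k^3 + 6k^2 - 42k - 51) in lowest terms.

(-k^2 + 3k + 4)/(3k^2 - 9k + 51)

Repeated division with remainder:
  k^3 - 2k^2 - 7k - 4 = (-1/3)(-3k^3 + 6k^2 - 42k - 51) + (-21k - 21)
  -3k^3 + 6k^2 - 42k - 51 = ((1/7)k^2 - (3/7)k + 17/7)(-21k - 21) + (0)
Last nonzero remainder: -21k - 21. Dividing through by -21 gives the monic gcd k + 1.
Cancel k + 1 from numerator and denominator to get the reduced form.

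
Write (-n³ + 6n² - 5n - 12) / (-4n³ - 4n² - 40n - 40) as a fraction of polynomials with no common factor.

Apply the Euclidean algorithm:
  -n³ + 6n² - 5n - 12 = (1/4)(-4n³ - 4n² - 40n - 40) + (7n² + 5n - 2)
  -4n³ - 4n² - 40n - 40 = (-(4/7)n - 8/49)(7n² + 5n - 2) + (-(1976/49)n - 1976/49)
  7n² + 5n - 2 = (-(343/1976)n + 49/988)(-(1976/49)n - 1976/49) + (0)
Last nonzero remainder: -(1976/49)n - 1976/49. Dividing through by -1976/49 gives the monic gcd n + 1.
Cancel n + 1 from numerator and denominator to get the reduced form.

(n² - 7n + 12)/(4n² + 40)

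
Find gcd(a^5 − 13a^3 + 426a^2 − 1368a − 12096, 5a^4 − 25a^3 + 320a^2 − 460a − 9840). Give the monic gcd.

a^2 − 2a − 24

Apply the Euclidean algorithm:
  a^5 − 13a^3 + 426a^2 − 1368a − 12096 = ((1/5)a + 1)(5a^4 − 25a^3 + 320a^2 − 460a − 9840) + (−52a^3 + 198a^2 + 1060a − 2256)
  5a^4 − 25a^3 + 320a^2 − 460a − 9840 = (−(5/52)a + 155/1352)(−52a^3 + 198a^2 + 1060a − 2256) + ((269875/676)a^2 − (269875/338)a − 1619250/169)
  −52a^3 + 198a^2 + 1060a − 2256 = (−(35152/269875)a + 63544/269875)((269875/676)a^2 − (269875/338)a − 1619250/169) + (0)
Last nonzero remainder: (269875/676)a^2 − (269875/338)a − 1619250/169. Dividing through by 269875/676 gives the monic gcd a^2 − 2a − 24.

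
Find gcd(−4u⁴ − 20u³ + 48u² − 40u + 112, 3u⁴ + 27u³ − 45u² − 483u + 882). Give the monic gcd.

u² + 5u − 14

Euclidean algorithm in ℚ[u]:
  −4u⁴ − 20u³ + 48u² − 40u + 112 = (−4/3)(3u⁴ + 27u³ − 45u² − 483u + 882) + (16u³ − 12u² − 684u + 1288)
  3u⁴ + 27u³ − 45u² − 483u + 882 = ((3/16)u + 117/64)(16u³ − 12u² − 684u + 1288) + ((1683/16)u² + (8415/16)u − 11781/8)
  16u³ − 12u² − 684u + 1288 = ((256/1683)u − 1472/1683)((1683/16)u² + (8415/16)u − 11781/8) + (0)
Last nonzero remainder: (1683/16)u² + (8415/16)u − 11781/8. Dividing through by 1683/16 gives the monic gcd u² + 5u − 14.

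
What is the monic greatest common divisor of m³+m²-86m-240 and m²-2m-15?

m+3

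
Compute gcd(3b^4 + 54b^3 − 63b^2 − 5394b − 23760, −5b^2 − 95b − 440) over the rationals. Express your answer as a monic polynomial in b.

b^2 + 19b + 88

Euclidean algorithm in ℚ[b]:
  3b^4 + 54b^3 − 63b^2 − 5394b − 23760 = (−(3/5)b^2 + (3/5)b + 54)(−5b^2 − 95b − 440) + (0)
Last nonzero remainder: −5b^2 − 95b − 440. Dividing through by −5 gives the monic gcd b^2 + 19b + 88.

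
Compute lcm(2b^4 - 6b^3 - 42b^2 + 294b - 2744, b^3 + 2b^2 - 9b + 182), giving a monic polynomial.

Repeated division with remainder:
  2b^4 - 6b^3 - 42b^2 + 294b - 2744 = (2b - 10)(b^3 + 2b^2 - 9b + 182) + (-4b^2 - 160b - 924)
  b^3 + 2b^2 - 9b + 182 = (-(1/4)b + 19/2)(-4b^2 - 160b - 924) + (1280b + 8960)
  -4b^2 - 160b - 924 = (-(1/320)b - 33/320)(1280b + 8960) + (0)
Last nonzero remainder: 1280b + 8960. Dividing through by 1280 gives the monic gcd b + 7.
Then lcm(f, g) = f·g / gcd(f, g); expanding and making the result monic gives the answer.

b^6 - 8b^5 + 20b^4 + 174b^3 - 2653b^2 + 10682b - 35672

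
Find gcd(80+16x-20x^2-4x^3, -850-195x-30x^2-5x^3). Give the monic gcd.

Repeated division with remainder:
  -4x^3-20x^2+16x+80 = (4/5)(-5x^3-30x^2-195x-850) + (4x^2+172x+760)
  -5x^3-30x^2-195x-850 = (-(5/4)x+185/4)(4x^2+172x+760) + (-7200x-36000)
  4x^2+172x+760 = (-(1/1800)x-19/900)(-7200x-36000) + (0)
Last nonzero remainder: -7200x-36000. Dividing through by -7200 gives the monic gcd x+5.

5+x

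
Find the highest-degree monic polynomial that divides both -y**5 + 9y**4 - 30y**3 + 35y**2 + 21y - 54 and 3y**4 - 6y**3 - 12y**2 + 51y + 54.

y**3 - 4y**2 + 4y + 9

Repeated division with remainder:
  -y**5 + 9y**4 - 30y**3 + 35y**2 + 21y - 54 = (-(1/3)y + 7/3)(3y**4 - 6y**3 - 12y**2 + 51y + 54) + (-20y**3 + 80y**2 - 80y - 180)
  3y**4 - 6y**3 - 12y**2 + 51y + 54 = (-(3/20)y - 3/10)(-20y**3 + 80y**2 - 80y - 180) + (0)
Last nonzero remainder: -20y**3 + 80y**2 - 80y - 180. Dividing through by -20 gives the monic gcd y**3 - 4y**2 + 4y + 9.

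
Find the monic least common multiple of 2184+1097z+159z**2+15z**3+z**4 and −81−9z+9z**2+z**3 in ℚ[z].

−58968−16515z+4473z**2+1646z**3+222z**4+21z**5+z**6

Euclidean algorithm in ℚ[z]:
  z**4+15z**3+159z**2+1097z+2184 = (z+6)(z**3+9z**2−9z−81) + (114z**2+1232z+2670)
  z**3+9z**2−9z−81 = ((1/114)z−103/6498)(114z**2+1232z+2670) + (−(41888/3249)z−41888/1083)
  114z**2+1232z+2670 = (−(185193/20944)z−1445805/20944)(−(41888/3249)z−41888/1083) + (0)
Last nonzero remainder: −(41888/3249)z−41888/1083. Dividing through by −41888/3249 gives the monic gcd z+3.
Then lcm(f, g) = f·g / gcd(f, g); expanding and making the result monic gives the answer.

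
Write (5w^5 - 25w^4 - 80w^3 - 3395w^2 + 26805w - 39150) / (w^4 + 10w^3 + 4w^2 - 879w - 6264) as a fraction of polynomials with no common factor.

By polynomial division,
  5w^5 - 25w^4 - 80w^3 - 3395w^2 + 26805w - 39150 = (5w - 75)(w^4 + 10w^3 + 4w^2 - 879w - 6264) + (650w^3 + 1300w^2 - 7800w - 508950)
  w^4 + 10w^3 + 4w^2 - 879w - 6264 = ((1/650)w + 4/325)(650w^3 + 1300w^2 - 7800w - 508950) + (0)
Last nonzero remainder: 650w^3 + 1300w^2 - 7800w - 508950. Dividing through by 650 gives the monic gcd w^3 + 2w^2 - 12w - 783.
Cancel w^3 + 2w^2 - 12w - 783 from numerator and denominator to get the reduced form.

(5w^2 - 35w + 50)/(w + 8)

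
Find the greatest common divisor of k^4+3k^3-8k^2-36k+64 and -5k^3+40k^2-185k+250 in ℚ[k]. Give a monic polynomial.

Euclidean algorithm in ℚ[k]:
  k^4+3k^3-8k^2-36k+64 = (-(1/5)k-11/5)(-5k^3+40k^2-185k+250) + (43k^2-393k+614)
  -5k^3+40k^2-185k+250 = (-(5/43)k-245/1849)(43k^2-393k+614) + (-(306340/1849)k+612680/1849)
  43k^2-393k+614 = (-(79507/306340)k+567643/306340)(-(306340/1849)k+612680/1849) + (0)
Last nonzero remainder: -(306340/1849)k+612680/1849. Dividing through by -306340/1849 gives the monic gcd k-2.

k-2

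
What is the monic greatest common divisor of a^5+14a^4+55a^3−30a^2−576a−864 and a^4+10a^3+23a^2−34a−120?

By polynomial division,
  a^5+14a^4+55a^3−30a^2−576a−864 = (a+4)(a^4+10a^3+23a^2−34a−120) + (−8a^3−88a^2−320a−384)
  a^4+10a^3+23a^2−34a−120 = (−(1/8)a+1/8)(−8a^3−88a^2−320a−384) + (−6a^2−42a−72)
  −8a^3−88a^2−320a−384 = ((4/3)a+16/3)(−6a^2−42a−72) + (0)
Last nonzero remainder: −6a^2−42a−72. Dividing through by −6 gives the monic gcd a^2+7a+12.

a^2+7a+12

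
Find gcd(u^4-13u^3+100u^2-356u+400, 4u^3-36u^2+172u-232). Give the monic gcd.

Repeated division with remainder:
  u^4-13u^3+100u^2-356u+400 = ((1/4)u-1)(4u^3-36u^2+172u-232) + (21u^2-126u+168)
  4u^3-36u^2+172u-232 = ((4/21)u-4/7)(21u^2-126u+168) + (68u-136)
  21u^2-126u+168 = ((21/68)u-21/17)(68u-136) + (0)
Last nonzero remainder: 68u-136. Dividing through by 68 gives the monic gcd u-2.

u-2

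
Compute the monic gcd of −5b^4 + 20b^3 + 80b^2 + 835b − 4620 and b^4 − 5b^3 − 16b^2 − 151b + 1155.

Apply the Euclidean algorithm:
  −5b^4 + 20b^3 + 80b^2 + 835b − 4620 = (−5)(b^4 − 5b^3 − 16b^2 − 151b + 1155) + (−5b^3 + 80b + 1155)
  b^4 − 5b^3 − 16b^2 − 151b + 1155 = (−(1/5)b + 1)(−5b^3 + 80b + 1155) + (0)
Last nonzero remainder: −5b^3 + 80b + 1155. Dividing through by −5 gives the monic gcd b^3 − 16b − 231.

b^3 − 16b − 231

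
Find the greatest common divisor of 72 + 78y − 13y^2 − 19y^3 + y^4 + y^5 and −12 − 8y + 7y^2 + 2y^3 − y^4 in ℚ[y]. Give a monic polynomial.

−6 − 7y + y^3

Euclidean algorithm in ℚ[y]:
  y^5 + y^4 − 19y^3 − 13y^2 + 78y + 72 = (−y − 3)(−y^4 + 2y^3 + 7y^2 − 8y − 12) + (−6y^3 + 42y + 36)
  −y^4 + 2y^3 + 7y^2 − 8y − 12 = ((1/6)y − 1/3)(−6y^3 + 42y + 36) + (0)
Last nonzero remainder: −6y^3 + 42y + 36. Dividing through by −6 gives the monic gcd y^3 − 7y − 6.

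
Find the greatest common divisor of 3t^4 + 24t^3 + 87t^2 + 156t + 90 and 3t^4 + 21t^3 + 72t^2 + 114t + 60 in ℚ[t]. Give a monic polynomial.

Repeated division with remainder:
  3t^4 + 24t^3 + 87t^2 + 156t + 90 = (3t^4 + 21t^3 + 72t^2 + 114t + 60) + (3t^3 + 15t^2 + 42t + 30)
  3t^4 + 21t^3 + 72t^2 + 114t + 60 = (t + 2)(3t^3 + 15t^2 + 42t + 30) + (0)
Last nonzero remainder: 3t^3 + 15t^2 + 42t + 30. Dividing through by 3 gives the monic gcd t^3 + 5t^2 + 14t + 10.

t^3 + 5t^2 + 14t + 10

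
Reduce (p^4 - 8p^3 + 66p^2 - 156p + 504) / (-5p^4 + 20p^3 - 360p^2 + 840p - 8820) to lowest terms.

(-p^2 + 2p - 12)/(5p^2 + 10p + 210)

By polynomial division,
  p^4 - 8p^3 + 66p^2 - 156p + 504 = (-1/5)(-5p^4 + 20p^3 - 360p^2 + 840p - 8820) + (-4p^3 - 6p^2 + 12p - 1260)
  -5p^4 + 20p^3 - 360p^2 + 840p - 8820 = ((5/4)p - 55/8)(-4p^3 - 6p^2 + 12p - 1260) + (-(1665/4)p^2 + (4995/2)p - 34965/2)
  -4p^3 - 6p^2 + 12p - 1260 = ((16/1665)p + 8/111)(-(1665/4)p^2 + (4995/2)p - 34965/2) + (0)
Last nonzero remainder: -(1665/4)p^2 + (4995/2)p - 34965/2. Dividing through by -1665/4 gives the monic gcd p^2 - 6p + 42.
Cancel p^2 - 6p + 42 from numerator and denominator to get the reduced form.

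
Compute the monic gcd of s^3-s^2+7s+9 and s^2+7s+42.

Repeated division with remainder:
  s^3-s^2+7s+9 = (s-8)(s^2+7s+42) + (21s+345)
  s^2+7s+42 = ((1/21)s-22/49)(21s+345) + (9648/49)
  21s+345 = ((343/3216)s+5635/3216)(9648/49) + (0)
The last nonzero remainder is the constant 9648/49, so the polynomials are coprime and gcd = 1.

1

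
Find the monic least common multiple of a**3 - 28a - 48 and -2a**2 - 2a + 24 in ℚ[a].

a**4 - 3a**3 - 28a**2 + 36a + 144

Apply the Euclidean algorithm:
  a**3 - 28a - 48 = (-(1/2)a + 1/2)(-2a**2 - 2a + 24) + (-15a - 60)
  -2a**2 - 2a + 24 = ((2/15)a - 2/5)(-15a - 60) + (0)
Last nonzero remainder: -15a - 60. Dividing through by -15 gives the monic gcd a + 4.
Then lcm(f, g) = f·g / gcd(f, g); expanding and making the result monic gives the answer.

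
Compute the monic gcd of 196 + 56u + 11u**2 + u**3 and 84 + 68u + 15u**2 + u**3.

7 + u

By polynomial division,
  u**3 + 11u**2 + 56u + 196 = (u**3 + 15u**2 + 68u + 84) + (-4u**2 - 12u + 112)
  u**3 + 15u**2 + 68u + 84 = (-(1/4)u - 3)(-4u**2 - 12u + 112) + (60u + 420)
  -4u**2 - 12u + 112 = (-(1/15)u + 4/15)(60u + 420) + (0)
Last nonzero remainder: 60u + 420. Dividing through by 60 gives the monic gcd u + 7.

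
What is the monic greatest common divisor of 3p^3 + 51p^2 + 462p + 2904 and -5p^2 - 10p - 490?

Apply the Euclidean algorithm:
  3p^3 + 51p^2 + 462p + 2904 = (-(3/5)p - 9)(-5p^2 - 10p - 490) + (78p - 1506)
  -5p^2 - 10p - 490 = (-(5/78)p - 1385/1014)(78p - 1506) + (-430445/169)
  78p - 1506 = (-(13182/430445)p + 254514/430445)(-430445/169) + (0)
The last nonzero remainder is the constant -430445/169, so the polynomials are coprime and gcd = 1.

1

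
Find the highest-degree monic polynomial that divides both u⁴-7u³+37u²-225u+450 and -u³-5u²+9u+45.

u-3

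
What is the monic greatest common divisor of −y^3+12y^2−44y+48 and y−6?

y−6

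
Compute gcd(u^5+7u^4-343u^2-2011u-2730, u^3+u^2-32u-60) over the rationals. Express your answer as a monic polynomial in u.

Apply the Euclidean algorithm:
  u^5+7u^4-343u^2-2011u-2730 = (u^2+6u+26)(u^3+u^2-32u-60) + (-117u^2-819u-1170)
  u^3+u^2-32u-60 = (-(1/117)u+2/39)(-117u^2-819u-1170) + (0)
Last nonzero remainder: -117u^2-819u-1170. Dividing through by -117 gives the monic gcd u^2+7u+10.

u^2+7u+10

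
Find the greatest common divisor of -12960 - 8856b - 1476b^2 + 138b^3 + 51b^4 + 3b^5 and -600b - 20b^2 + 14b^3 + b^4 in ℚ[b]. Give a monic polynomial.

Repeated division with remainder:
  3b^5 + 51b^4 + 138b^3 - 1476b^2 - 8856b - 12960 = (3b + 9)(b^4 + 14b^3 - 20b^2 - 600b) + (72b^3 + 504b^2 - 3456b - 12960)
  b^4 + 14b^3 - 20b^2 - 600b = ((1/72)b + 7/72)(72b^3 + 504b^2 - 3456b - 12960) + (-21b^2 - 84b + 1260)
  72b^3 + 504b^2 - 3456b - 12960 = (-(24/7)b - 72/7)(-21b^2 - 84b + 1260) + (0)
Last nonzero remainder: -21b^2 - 84b + 1260. Dividing through by -21 gives the monic gcd b^2 + 4b - 60.

-60 + 4b + b^2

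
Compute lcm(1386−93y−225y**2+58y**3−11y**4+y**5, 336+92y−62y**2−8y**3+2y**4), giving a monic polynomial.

5544+1014y−993y**2+7y**3+14y**4−7y**5+y**6

By polynomial division,
  y**5−11y**4+58y**3−225y**2−93y+1386 = ((1/2)y−7/2)(2y**4−8y**3−62y**2+92y+336) + (61y**3−488y**2+61y+2562)
  2y**4−8y**3−62y**2+92y+336 = ((2/61)y+8/61)(61y**3−488y**2+61y+2562) + (0)
Last nonzero remainder: 61y**3−488y**2+61y+2562. Dividing through by 61 gives the monic gcd y**3−8y**2+y+42.
Then lcm(f, g) = f·g / gcd(f, g); expanding and making the result monic gives the answer.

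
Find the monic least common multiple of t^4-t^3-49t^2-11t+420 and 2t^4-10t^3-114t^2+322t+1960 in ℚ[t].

t^5-8t^4-42t^3+332t^2+497t-2940

Apply the Euclidean algorithm:
  t^4-t^3-49t^2-11t+420 = (1/2)(2t^4-10t^3-114t^2+322t+1960) + (4t^3+8t^2-172t-560)
  2t^4-10t^3-114t^2+322t+1960 = ((1/2)t-7/2)(4t^3+8t^2-172t-560) + (0)
Last nonzero remainder: 4t^3+8t^2-172t-560. Dividing through by 4 gives the monic gcd t^3+2t^2-43t-140.
Then lcm(f, g) = f·g / gcd(f, g); expanding and making the result monic gives the answer.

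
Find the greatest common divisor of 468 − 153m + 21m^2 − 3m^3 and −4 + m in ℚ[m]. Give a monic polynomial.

−4 + m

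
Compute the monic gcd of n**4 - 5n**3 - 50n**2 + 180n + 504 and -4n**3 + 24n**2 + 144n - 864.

Repeated division with remainder:
  n**4 - 5n**3 - 50n**2 + 180n + 504 = (-(1/4)n - 1/4)(-4n**3 + 24n**2 + 144n - 864) + (-8n**2 + 288)
  -4n**3 + 24n**2 + 144n - 864 = ((1/2)n - 3)(-8n**2 + 288) + (0)
Last nonzero remainder: -8n**2 + 288. Dividing through by -8 gives the monic gcd n**2 - 36.

n**2 - 36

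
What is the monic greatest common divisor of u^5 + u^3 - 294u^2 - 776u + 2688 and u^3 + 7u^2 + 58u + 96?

Euclidean algorithm in ℚ[u]:
  u^5 + u^3 - 294u^2 - 776u + 2688 = (u^2 - 7u - 8)(u^3 + 7u^2 + 58u + 96) + (72u^2 + 360u + 3456)
  u^3 + 7u^2 + 58u + 96 = ((1/72)u + 1/36)(72u^2 + 360u + 3456) + (0)
Last nonzero remainder: 72u^2 + 360u + 3456. Dividing through by 72 gives the monic gcd u^2 + 5u + 48.

u^2 + 5u + 48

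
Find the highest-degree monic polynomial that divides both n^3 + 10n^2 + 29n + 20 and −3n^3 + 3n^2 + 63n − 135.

n + 5

Euclidean algorithm in ℚ[n]:
  n^3 + 10n^2 + 29n + 20 = (−1/3)(−3n^3 + 3n^2 + 63n − 135) + (11n^2 + 50n − 25)
  −3n^3 + 3n^2 + 63n − 135 = (−(3/11)n + 183/121)(11n^2 + 50n − 25) + (−(2352/121)n − 11760/121)
  11n^2 + 50n − 25 = (−(1331/2352)n + 605/2352)(−(2352/121)n − 11760/121) + (0)
Last nonzero remainder: −(2352/121)n − 11760/121. Dividing through by −2352/121 gives the monic gcd n + 5.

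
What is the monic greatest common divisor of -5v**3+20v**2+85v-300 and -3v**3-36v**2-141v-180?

v+4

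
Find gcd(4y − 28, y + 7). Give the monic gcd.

Apply the Euclidean algorithm:
  4y − 28 = (4)(y + 7) + (−56)
  y + 7 = (−(1/56)y − 1/8)(−56) + (0)
The last nonzero remainder is the constant −56, so the polynomials are coprime and gcd = 1.

1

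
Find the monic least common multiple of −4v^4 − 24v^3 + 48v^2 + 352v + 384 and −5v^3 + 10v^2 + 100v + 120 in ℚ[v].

v^5 − 48v^3 − 16v^2 + 432v + 576

Apply the Euclidean algorithm:
  −4v^4 − 24v^3 + 48v^2 + 352v + 384 = ((4/5)v + 32/5)(−5v^3 + 10v^2 + 100v + 120) + (−96v^2 − 384v − 384)
  −5v^3 + 10v^2 + 100v + 120 = ((5/96)v − 5/16)(−96v^2 − 384v − 384) + (0)
Last nonzero remainder: −96v^2 − 384v − 384. Dividing through by −96 gives the monic gcd v^2 + 4v + 4.
Then lcm(f, g) = f·g / gcd(f, g); expanding and making the result monic gives the answer.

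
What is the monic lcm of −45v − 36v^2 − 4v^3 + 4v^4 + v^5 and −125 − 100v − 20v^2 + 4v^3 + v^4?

1125v + 900v^2 + 55v^3 − 136v^4 − 29v^5 + 4v^6 + v^7

Euclidean algorithm in ℚ[v]:
  v^5 + 4v^4 − 4v^3 − 36v^2 − 45v = (v)(v^4 + 4v^3 − 20v^2 − 100v − 125) + (16v^3 + 64v^2 + 80v)
  v^4 + 4v^3 − 20v^2 − 100v − 125 = ((1/16)v)(16v^3 + 64v^2 + 80v) + (−25v^2 − 100v − 125)
  16v^3 + 64v^2 + 80v = (−(16/25)v)(−25v^2 − 100v − 125) + (0)
Last nonzero remainder: −25v^2 − 100v − 125. Dividing through by −25 gives the monic gcd v^2 + 4v + 5.
Then lcm(f, g) = f·g / gcd(f, g); expanding and making the result monic gives the answer.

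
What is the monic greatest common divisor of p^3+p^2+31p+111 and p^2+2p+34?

1

Repeated division with remainder:
  p^3+p^2+31p+111 = (p-1)(p^2+2p+34) + (-p+145)
  p^2+2p+34 = (-p-147)(-p+145) + (21349)
  -p+145 = (-(1/21349)p+145/21349)(21349) + (0)
The last nonzero remainder is the constant 21349, so the polynomials are coprime and gcd = 1.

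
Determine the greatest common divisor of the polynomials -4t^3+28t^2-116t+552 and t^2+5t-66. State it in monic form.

Repeated division with remainder:
  -4t^3+28t^2-116t+552 = (-4t+48)(t^2+5t-66) + (-620t+3720)
  t^2+5t-66 = (-(1/620)t-11/620)(-620t+3720) + (0)
Last nonzero remainder: -620t+3720. Dividing through by -620 gives the monic gcd t-6.

t-6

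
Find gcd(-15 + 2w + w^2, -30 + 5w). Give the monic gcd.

By polynomial division,
  w^2 + 2w - 15 = ((1/5)w + 8/5)(5w - 30) + (33)
  5w - 30 = ((5/33)w - 10/11)(33) + (0)
The last nonzero remainder is the constant 33, so the polynomials are coprime and gcd = 1.

1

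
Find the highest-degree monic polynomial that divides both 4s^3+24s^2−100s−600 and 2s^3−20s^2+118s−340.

s−5

By polynomial division,
  4s^3+24s^2−100s−600 = (2)(2s^3−20s^2+118s−340) + (64s^2−336s+80)
  2s^3−20s^2+118s−340 = ((1/32)s−19/128)(64s^2−336s+80) + ((525/8)s−2625/8)
  64s^2−336s+80 = ((512/525)s−128/525)((525/8)s−2625/8) + (0)
Last nonzero remainder: (525/8)s−2625/8. Dividing through by 525/8 gives the monic gcd s−5.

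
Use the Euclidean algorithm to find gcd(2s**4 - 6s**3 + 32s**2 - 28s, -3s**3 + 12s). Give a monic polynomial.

Apply the Euclidean algorithm:
  2s**4 - 6s**3 + 32s**2 - 28s = (-(2/3)s + 2)(-3s**3 + 12s) + (40s**2 - 52s)
  -3s**3 + 12s = (-(3/40)s - 39/400)(40s**2 - 52s) + ((693/100)s)
  40s**2 - 52s = ((4000/693)s - 5200/693)((693/100)s) + (0)
Last nonzero remainder: (693/100)s. Dividing through by 693/100 gives the monic gcd s.

s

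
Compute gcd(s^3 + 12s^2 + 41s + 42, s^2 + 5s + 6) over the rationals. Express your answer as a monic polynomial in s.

s^2 + 5s + 6

By polynomial division,
  s^3 + 12s^2 + 41s + 42 = (s + 7)(s^2 + 5s + 6) + (0)
The last nonzero remainder s^2 + 5s + 6 is already monic.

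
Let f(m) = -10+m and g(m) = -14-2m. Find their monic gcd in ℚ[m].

1

By polynomial division,
  m-10 = (-1/2)(-2m-14) + (-17)
  -2m-14 = ((2/17)m+14/17)(-17) + (0)
The last nonzero remainder is the constant -17, so the polynomials are coprime and gcd = 1.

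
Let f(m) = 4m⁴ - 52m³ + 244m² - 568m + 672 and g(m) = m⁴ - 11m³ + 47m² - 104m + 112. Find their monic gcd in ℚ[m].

Repeated division with remainder:
  4m⁴ - 52m³ + 244m² - 568m + 672 = (4)(m⁴ - 11m³ + 47m² - 104m + 112) + (-8m³ + 56m² - 152m + 224)
  m⁴ - 11m³ + 47m² - 104m + 112 = (-(1/8)m + 1/2)(-8m³ + 56m² - 152m + 224) + (0)
Last nonzero remainder: -8m³ + 56m² - 152m + 224. Dividing through by -8 gives the monic gcd m³ - 7m² + 19m - 28.

m³ - 7m² + 19m - 28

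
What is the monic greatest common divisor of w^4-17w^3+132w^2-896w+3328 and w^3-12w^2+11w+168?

w-8

By polynomial division,
  w^4-17w^3+132w^2-896w+3328 = (w-5)(w^3-12w^2+11w+168) + (61w^2-1009w+4168)
  w^3-12w^2+11w+168 = ((1/61)w+277/3721)(61w^2-1009w+4168) + ((66176/3721)w-529408/3721)
  61w^2-1009w+4168 = ((226981/66176)w-1938641/66176)((66176/3721)w-529408/3721) + (0)
Last nonzero remainder: (66176/3721)w-529408/3721. Dividing through by 66176/3721 gives the monic gcd w-8.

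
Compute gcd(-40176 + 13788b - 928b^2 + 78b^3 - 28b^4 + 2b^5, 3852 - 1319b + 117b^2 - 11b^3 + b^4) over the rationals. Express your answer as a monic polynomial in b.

36 - 13b + b^2

Apply the Euclidean algorithm:
  2b^5 - 28b^4 + 78b^3 - 928b^2 + 13788b - 40176 = (2b - 6)(b^4 - 11b^3 + 117b^2 - 1319b + 3852) + (-222b^3 + 2412b^2 - 1830b - 17064)
  b^4 - 11b^3 + 117b^2 - 1319b + 3852 = (-(1/222)b + 5/8214)(-222b^3 + 2412b^2 - 1830b - 17064) + ((146878/1369)b^2 - (1909414/1369)b + 5287608/1369)
  -222b^3 + 2412b^2 - 1830b - 17064 = (-(151959/73439)b - 324453/73439)((146878/1369)b^2 - (1909414/1369)b + 5287608/1369) + (0)
Last nonzero remainder: (146878/1369)b^2 - (1909414/1369)b + 5287608/1369. Dividing through by 146878/1369 gives the monic gcd b^2 - 13b + 36.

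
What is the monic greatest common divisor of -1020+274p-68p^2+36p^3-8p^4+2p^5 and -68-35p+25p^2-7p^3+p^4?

17-4p+p^2

Apply the Euclidean algorithm:
  2p^5-8p^4+36p^3-68p^2+274p-1020 = (2p+6)(p^4-7p^3+25p^2-35p-68) + (28p^3-148p^2+620p-612)
  p^4-7p^3+25p^2-35p-68 = ((1/28)p-3/49)(28p^3-148p^2+620p-612) + (-(304/49)p^2+(1216/49)p-5168/49)
  28p^3-148p^2+620p-612 = (-(343/76)p+441/76)(-(304/49)p^2+(1216/49)p-5168/49) + (0)
Last nonzero remainder: -(304/49)p^2+(1216/49)p-5168/49. Dividing through by -304/49 gives the monic gcd p^2-4p+17.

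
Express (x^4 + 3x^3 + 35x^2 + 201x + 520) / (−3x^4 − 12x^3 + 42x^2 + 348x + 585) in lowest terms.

(−x^2 + 3x − 40)/(3x^2 − 6x − 45)

Repeated division with remainder:
  x^4 + 3x^3 + 35x^2 + 201x + 520 = (−1/3)(−3x^4 − 12x^3 + 42x^2 + 348x + 585) + (−x^3 + 49x^2 + 317x + 715)
  −3x^4 − 12x^3 + 42x^2 + 348x + 585 = (3x + 159)(−x^3 + 49x^2 + 317x + 715) + (−8700x^2 − 52200x − 113100)
  −x^3 + 49x^2 + 317x + 715 = ((1/8700)x − 11/1740)(−8700x^2 − 52200x − 113100) + (0)
Last nonzero remainder: −8700x^2 − 52200x − 113100. Dividing through by −8700 gives the monic gcd x^2 + 6x + 13.
Cancel x^2 + 6x + 13 from numerator and denominator to get the reduced form.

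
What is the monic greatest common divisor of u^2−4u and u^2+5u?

u

By polynomial division,
  u^2−4u = (u^2+5u) + (−9u)
  u^2+5u = (−(1/9)u−5/9)(−9u) + (0)
Last nonzero remainder: −9u. Dividing through by −9 gives the monic gcd u.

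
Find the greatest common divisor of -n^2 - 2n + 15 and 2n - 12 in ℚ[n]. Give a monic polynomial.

1

By polynomial division,
  -n^2 - 2n + 15 = (-(1/2)n - 4)(2n - 12) + (-33)
  2n - 12 = (-(2/33)n + 4/11)(-33) + (0)
The last nonzero remainder is the constant -33, so the polynomials are coprime and gcd = 1.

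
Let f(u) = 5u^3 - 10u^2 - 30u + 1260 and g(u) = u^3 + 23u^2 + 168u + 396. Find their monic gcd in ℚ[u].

Euclidean algorithm in ℚ[u]:
  5u^3 - 10u^2 - 30u + 1260 = (5)(u^3 + 23u^2 + 168u + 396) + (-125u^2 - 870u - 720)
  u^3 + 23u^2 + 168u + 396 = (-(1/125)u - 401/3125)(-125u^2 - 870u - 720) + ((31626/625)u + 189756/625)
  -125u^2 - 870u - 720 = (-(78125/31626)u - 12500/5271)((31626/625)u + 189756/625) + (0)
Last nonzero remainder: (31626/625)u + 189756/625. Dividing through by 31626/625 gives the monic gcd u + 6.

u + 6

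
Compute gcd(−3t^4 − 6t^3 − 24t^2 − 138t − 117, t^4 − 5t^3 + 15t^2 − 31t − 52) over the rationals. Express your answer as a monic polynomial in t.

By polynomial division,
  −3t^4 − 6t^3 − 24t^2 − 138t − 117 = (−3)(t^4 − 5t^3 + 15t^2 − 31t − 52) + (−21t^3 + 21t^2 − 231t − 273)
  t^4 − 5t^3 + 15t^2 − 31t − 52 = (−(1/21)t + 4/21)(−21t^3 + 21t^2 − 231t − 273) + (0)
Last nonzero remainder: −21t^3 + 21t^2 − 231t − 273. Dividing through by −21 gives the monic gcd t^3 − t^2 + 11t + 13.

t^3 − t^2 + 11t + 13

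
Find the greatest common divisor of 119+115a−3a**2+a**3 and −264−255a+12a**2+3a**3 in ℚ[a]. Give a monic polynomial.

Euclidean algorithm in ℚ[a]:
  a**3−3a**2+115a+119 = (1/3)(3a**3+12a**2−255a−264) + (−7a**2+200a+207)
  3a**3+12a**2−255a−264 = (−(3/7)a−684/49)(−7a**2+200a+207) + ((128652/49)a+128652/49)
  −7a**2+200a+207 = (−(343/128652)a+3381/42884)((128652/49)a+128652/49) + (0)
Last nonzero remainder: (128652/49)a+128652/49. Dividing through by 128652/49 gives the monic gcd a+1.

1+a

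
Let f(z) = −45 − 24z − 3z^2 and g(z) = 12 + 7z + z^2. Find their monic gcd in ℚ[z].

3 + z

By polynomial division,
  −3z^2 − 24z − 45 = (−3)(z^2 + 7z + 12) + (−3z − 9)
  z^2 + 7z + 12 = (−(1/3)z − 4/3)(−3z − 9) + (0)
Last nonzero remainder: −3z − 9. Dividing through by −3 gives the monic gcd z + 3.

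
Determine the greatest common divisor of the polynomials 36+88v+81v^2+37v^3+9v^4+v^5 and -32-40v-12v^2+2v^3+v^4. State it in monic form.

4+4v+v^2

By polynomial division,
  v^5+9v^4+37v^3+81v^2+88v+36 = (v+7)(v^4+2v^3-12v^2-40v-32) + (35v^3+205v^2+400v+260)
  v^4+2v^3-12v^2-40v-32 = ((1/35)v-27/245)(35v^3+205v^2+400v+260) + (-(41/49)v^2-(164/49)v-164/49)
  35v^3+205v^2+400v+260 = (-(1715/41)v-3185/41)(-(41/49)v^2-(164/49)v-164/49) + (0)
Last nonzero remainder: -(41/49)v^2-(164/49)v-164/49. Dividing through by -41/49 gives the monic gcd v^2+4v+4.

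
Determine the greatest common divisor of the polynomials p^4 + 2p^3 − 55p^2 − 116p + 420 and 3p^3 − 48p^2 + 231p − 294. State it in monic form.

p^2 − 9p + 14

Euclidean algorithm in ℚ[p]:
  p^4 + 2p^3 − 55p^2 − 116p + 420 = ((1/3)p + 6)(3p^3 − 48p^2 + 231p − 294) + (156p^2 − 1404p + 2184)
  3p^3 − 48p^2 + 231p − 294 = ((1/52)p − 7/52)(156p^2 − 1404p + 2184) + (0)
Last nonzero remainder: 156p^2 − 1404p + 2184. Dividing through by 156 gives the monic gcd p^2 − 9p + 14.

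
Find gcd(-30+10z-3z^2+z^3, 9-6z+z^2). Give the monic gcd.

-3+z

Euclidean algorithm in ℚ[z]:
  z^3-3z^2+10z-30 = (z+3)(z^2-6z+9) + (19z-57)
  z^2-6z+9 = ((1/19)z-3/19)(19z-57) + (0)
Last nonzero remainder: 19z-57. Dividing through by 19 gives the monic gcd z-3.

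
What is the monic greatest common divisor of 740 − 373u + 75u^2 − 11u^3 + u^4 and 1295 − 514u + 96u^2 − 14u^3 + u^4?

−185 + 47u − 7u^2 + u^3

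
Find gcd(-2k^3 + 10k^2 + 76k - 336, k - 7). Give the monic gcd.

k - 7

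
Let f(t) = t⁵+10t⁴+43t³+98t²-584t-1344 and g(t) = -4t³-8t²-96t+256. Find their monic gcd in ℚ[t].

By polynomial division,
  t⁵+10t⁴+43t³+98t²-584t-1344 = (-(1/4)t²-2t-3/4)(-4t³-8t²-96t+256) + (-36t²-144t-1152)
  -4t³-8t²-96t+256 = ((1/9)t-2/9)(-36t²-144t-1152) + (0)
Last nonzero remainder: -36t²-144t-1152. Dividing through by -36 gives the monic gcd t²+4t+32.

t²+4t+32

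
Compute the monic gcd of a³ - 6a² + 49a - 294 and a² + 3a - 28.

1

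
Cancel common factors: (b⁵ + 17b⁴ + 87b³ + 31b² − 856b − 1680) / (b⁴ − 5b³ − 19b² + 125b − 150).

Repeated division with remainder:
  b⁵ + 17b⁴ + 87b³ + 31b² − 856b − 1680 = (b + 22)(b⁴ − 5b³ − 19b² + 125b − 150) + (216b³ + 324b² − 3456b + 1620)
  b⁴ − 5b³ − 19b² + 125b − 150 = ((1/216)b − 13/432)(216b³ + 324b² − 3456b + 1620) + ((27/4)b² + (27/2)b − 405/4)
  216b³ + 324b² − 3456b + 1620 = (32b − 16)((27/4)b² + (27/2)b − 405/4) + (0)
Last nonzero remainder: (27/4)b² + (27/2)b − 405/4. Dividing through by 27/4 gives the monic gcd b² + 2b − 15.
Cancel b² + 2b − 15 from numerator and denominator to get the reduced form.

(b³ + 15b² + 72b + 112)/(b² − 7b + 10)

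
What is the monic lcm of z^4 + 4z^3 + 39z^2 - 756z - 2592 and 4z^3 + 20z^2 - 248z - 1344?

z^6 + 17z^5 + 133z^4 - 81z^3 - 10782z^2 - 65448z - 108864

Euclidean algorithm in ℚ[z]:
  z^4 + 4z^3 + 39z^2 - 756z - 2592 = ((1/4)z - 1/4)(4z^3 + 20z^2 - 248z - 1344) + (106z^2 - 482z - 2928)
  4z^3 + 20z^2 - 248z - 1344 = ((2/53)z + 1012/2809)(106z^2 - 482z - 2928) + ((101520/2809)z - 812160/2809)
  106z^2 - 482z - 2928 = ((148877/50760)z + 171349/16920)((101520/2809)z - 812160/2809) + (0)
Last nonzero remainder: (101520/2809)z - 812160/2809. Dividing through by 101520/2809 gives the monic gcd z - 8.
Then lcm(f, g) = f·g / gcd(f, g); expanding and making the result monic gives the answer.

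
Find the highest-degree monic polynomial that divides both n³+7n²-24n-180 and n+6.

Apply the Euclidean algorithm:
  n³+7n²-24n-180 = (n²+n-30)(n+6) + (0)
The last nonzero remainder n+6 is already monic.

n+6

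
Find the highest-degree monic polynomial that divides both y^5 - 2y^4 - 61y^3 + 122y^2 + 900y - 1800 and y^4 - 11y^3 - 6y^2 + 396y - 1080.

Repeated division with remainder:
  y^5 - 2y^4 - 61y^3 + 122y^2 + 900y - 1800 = (y + 9)(y^4 - 11y^3 - 6y^2 + 396y - 1080) + (44y^3 - 220y^2 - 1584y + 7920)
  y^4 - 11y^3 - 6y^2 + 396y - 1080 = ((1/44)y - 3/22)(44y^3 - 220y^2 - 1584y + 7920) + (0)
Last nonzero remainder: 44y^3 - 220y^2 - 1584y + 7920. Dividing through by 44 gives the monic gcd y^3 - 5y^2 - 36y + 180.

y^3 - 5y^2 - 36y + 180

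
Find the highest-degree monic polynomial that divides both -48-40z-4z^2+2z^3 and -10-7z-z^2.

2+z

Apply the Euclidean algorithm:
  2z^3-4z^2-40z-48 = (-2z+18)(-z^2-7z-10) + (66z+132)
  -z^2-7z-10 = (-(1/66)z-5/66)(66z+132) + (0)
Last nonzero remainder: 66z+132. Dividing through by 66 gives the monic gcd z+2.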